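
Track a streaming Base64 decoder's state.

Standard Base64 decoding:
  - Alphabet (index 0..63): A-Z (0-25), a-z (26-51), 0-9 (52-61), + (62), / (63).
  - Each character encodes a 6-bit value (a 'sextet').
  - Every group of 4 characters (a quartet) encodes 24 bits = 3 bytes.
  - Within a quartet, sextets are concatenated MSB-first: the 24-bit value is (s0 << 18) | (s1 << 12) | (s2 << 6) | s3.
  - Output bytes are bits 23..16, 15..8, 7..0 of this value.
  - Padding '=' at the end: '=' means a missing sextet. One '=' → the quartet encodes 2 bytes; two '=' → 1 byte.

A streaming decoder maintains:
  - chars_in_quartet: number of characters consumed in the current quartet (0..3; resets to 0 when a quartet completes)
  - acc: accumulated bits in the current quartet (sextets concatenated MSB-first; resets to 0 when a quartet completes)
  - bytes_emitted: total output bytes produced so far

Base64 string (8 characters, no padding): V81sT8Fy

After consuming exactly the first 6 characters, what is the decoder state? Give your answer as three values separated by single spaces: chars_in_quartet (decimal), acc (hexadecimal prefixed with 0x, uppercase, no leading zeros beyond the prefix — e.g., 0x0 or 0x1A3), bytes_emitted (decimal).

After char 0 ('V'=21): chars_in_quartet=1 acc=0x15 bytes_emitted=0
After char 1 ('8'=60): chars_in_quartet=2 acc=0x57C bytes_emitted=0
After char 2 ('1'=53): chars_in_quartet=3 acc=0x15F35 bytes_emitted=0
After char 3 ('s'=44): chars_in_quartet=4 acc=0x57CD6C -> emit 57 CD 6C, reset; bytes_emitted=3
After char 4 ('T'=19): chars_in_quartet=1 acc=0x13 bytes_emitted=3
After char 5 ('8'=60): chars_in_quartet=2 acc=0x4FC bytes_emitted=3

Answer: 2 0x4FC 3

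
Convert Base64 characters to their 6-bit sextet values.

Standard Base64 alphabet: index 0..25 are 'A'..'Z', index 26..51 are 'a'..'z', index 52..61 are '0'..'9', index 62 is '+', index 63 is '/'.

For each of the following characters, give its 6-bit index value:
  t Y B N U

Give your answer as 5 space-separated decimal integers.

't': a..z range, 26 + ord('t') − ord('a') = 45
'Y': A..Z range, ord('Y') − ord('A') = 24
'B': A..Z range, ord('B') − ord('A') = 1
'N': A..Z range, ord('N') − ord('A') = 13
'U': A..Z range, ord('U') − ord('A') = 20

Answer: 45 24 1 13 20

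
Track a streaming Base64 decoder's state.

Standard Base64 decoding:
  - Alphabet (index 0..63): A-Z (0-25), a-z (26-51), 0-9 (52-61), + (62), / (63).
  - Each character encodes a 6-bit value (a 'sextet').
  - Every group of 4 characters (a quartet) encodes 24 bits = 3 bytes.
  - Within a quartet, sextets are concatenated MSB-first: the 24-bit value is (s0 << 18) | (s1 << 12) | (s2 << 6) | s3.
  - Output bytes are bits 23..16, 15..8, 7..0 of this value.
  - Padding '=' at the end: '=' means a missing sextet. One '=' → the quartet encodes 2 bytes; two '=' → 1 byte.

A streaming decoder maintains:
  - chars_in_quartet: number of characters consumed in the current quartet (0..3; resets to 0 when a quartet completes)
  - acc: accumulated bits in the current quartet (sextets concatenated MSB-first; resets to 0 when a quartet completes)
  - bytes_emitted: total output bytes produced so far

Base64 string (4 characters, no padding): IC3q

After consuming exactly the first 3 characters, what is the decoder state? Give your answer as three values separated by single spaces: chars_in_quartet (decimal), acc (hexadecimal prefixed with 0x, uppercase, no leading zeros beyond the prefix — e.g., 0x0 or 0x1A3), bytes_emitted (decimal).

After char 0 ('I'=8): chars_in_quartet=1 acc=0x8 bytes_emitted=0
After char 1 ('C'=2): chars_in_quartet=2 acc=0x202 bytes_emitted=0
After char 2 ('3'=55): chars_in_quartet=3 acc=0x80B7 bytes_emitted=0

Answer: 3 0x80B7 0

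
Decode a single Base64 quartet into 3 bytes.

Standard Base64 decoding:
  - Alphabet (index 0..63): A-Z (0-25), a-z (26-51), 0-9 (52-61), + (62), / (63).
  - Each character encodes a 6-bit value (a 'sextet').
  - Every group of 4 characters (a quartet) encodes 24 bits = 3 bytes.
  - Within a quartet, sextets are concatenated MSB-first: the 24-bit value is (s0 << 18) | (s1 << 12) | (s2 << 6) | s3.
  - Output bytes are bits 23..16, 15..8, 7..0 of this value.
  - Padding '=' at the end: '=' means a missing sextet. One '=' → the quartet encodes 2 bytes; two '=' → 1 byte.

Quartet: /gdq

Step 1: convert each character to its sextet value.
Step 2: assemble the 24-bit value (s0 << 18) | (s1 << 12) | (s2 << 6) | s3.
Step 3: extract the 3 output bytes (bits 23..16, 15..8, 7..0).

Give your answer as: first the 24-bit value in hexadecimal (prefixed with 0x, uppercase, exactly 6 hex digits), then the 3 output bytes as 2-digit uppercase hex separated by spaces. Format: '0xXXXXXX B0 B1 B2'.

Answer: 0xFE076A FE 07 6A

Derivation:
Sextets: /=63, g=32, d=29, q=42
24-bit: (63<<18) | (32<<12) | (29<<6) | 42
      = 0xFC0000 | 0x020000 | 0x000740 | 0x00002A
      = 0xFE076A
Bytes: (v>>16)&0xFF=FE, (v>>8)&0xFF=07, v&0xFF=6A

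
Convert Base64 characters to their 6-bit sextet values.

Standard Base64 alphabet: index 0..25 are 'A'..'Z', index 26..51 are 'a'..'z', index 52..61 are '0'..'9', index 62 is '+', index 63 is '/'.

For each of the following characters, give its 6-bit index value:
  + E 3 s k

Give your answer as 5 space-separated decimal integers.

Answer: 62 4 55 44 36

Derivation:
'+': index 62
'E': A..Z range, ord('E') − ord('A') = 4
'3': 0..9 range, 52 + ord('3') − ord('0') = 55
's': a..z range, 26 + ord('s') − ord('a') = 44
'k': a..z range, 26 + ord('k') − ord('a') = 36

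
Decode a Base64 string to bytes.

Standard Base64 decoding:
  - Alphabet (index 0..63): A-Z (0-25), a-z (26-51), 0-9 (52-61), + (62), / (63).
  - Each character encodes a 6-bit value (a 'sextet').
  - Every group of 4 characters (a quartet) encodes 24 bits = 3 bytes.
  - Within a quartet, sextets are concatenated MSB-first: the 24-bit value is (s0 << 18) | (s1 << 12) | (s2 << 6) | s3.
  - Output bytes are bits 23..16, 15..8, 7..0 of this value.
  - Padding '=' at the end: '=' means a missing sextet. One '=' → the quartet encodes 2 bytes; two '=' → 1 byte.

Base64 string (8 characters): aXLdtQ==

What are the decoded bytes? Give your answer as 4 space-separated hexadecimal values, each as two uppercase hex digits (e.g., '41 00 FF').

After char 0 ('a'=26): chars_in_quartet=1 acc=0x1A bytes_emitted=0
After char 1 ('X'=23): chars_in_quartet=2 acc=0x697 bytes_emitted=0
After char 2 ('L'=11): chars_in_quartet=3 acc=0x1A5CB bytes_emitted=0
After char 3 ('d'=29): chars_in_quartet=4 acc=0x6972DD -> emit 69 72 DD, reset; bytes_emitted=3
After char 4 ('t'=45): chars_in_quartet=1 acc=0x2D bytes_emitted=3
After char 5 ('Q'=16): chars_in_quartet=2 acc=0xB50 bytes_emitted=3
Padding '==': partial quartet acc=0xB50 -> emit B5; bytes_emitted=4

Answer: 69 72 DD B5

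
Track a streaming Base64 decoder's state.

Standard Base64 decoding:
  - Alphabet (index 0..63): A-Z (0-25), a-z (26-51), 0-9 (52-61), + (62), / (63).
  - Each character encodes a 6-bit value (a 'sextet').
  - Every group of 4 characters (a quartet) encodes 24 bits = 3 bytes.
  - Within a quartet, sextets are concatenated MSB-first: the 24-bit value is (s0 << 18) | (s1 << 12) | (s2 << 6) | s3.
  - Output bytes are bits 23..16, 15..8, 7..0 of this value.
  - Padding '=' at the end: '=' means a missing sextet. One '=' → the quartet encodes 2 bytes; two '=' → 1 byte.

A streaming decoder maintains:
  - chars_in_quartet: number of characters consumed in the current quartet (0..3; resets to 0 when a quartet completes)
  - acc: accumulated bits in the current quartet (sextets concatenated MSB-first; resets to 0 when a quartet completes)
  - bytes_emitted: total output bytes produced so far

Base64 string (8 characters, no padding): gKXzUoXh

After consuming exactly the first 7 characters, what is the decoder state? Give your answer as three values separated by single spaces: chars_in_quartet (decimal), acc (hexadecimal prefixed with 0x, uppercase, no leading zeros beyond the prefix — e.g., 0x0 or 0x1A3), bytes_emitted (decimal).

Answer: 3 0x14A17 3

Derivation:
After char 0 ('g'=32): chars_in_quartet=1 acc=0x20 bytes_emitted=0
After char 1 ('K'=10): chars_in_quartet=2 acc=0x80A bytes_emitted=0
After char 2 ('X'=23): chars_in_quartet=3 acc=0x20297 bytes_emitted=0
After char 3 ('z'=51): chars_in_quartet=4 acc=0x80A5F3 -> emit 80 A5 F3, reset; bytes_emitted=3
After char 4 ('U'=20): chars_in_quartet=1 acc=0x14 bytes_emitted=3
After char 5 ('o'=40): chars_in_quartet=2 acc=0x528 bytes_emitted=3
After char 6 ('X'=23): chars_in_quartet=3 acc=0x14A17 bytes_emitted=3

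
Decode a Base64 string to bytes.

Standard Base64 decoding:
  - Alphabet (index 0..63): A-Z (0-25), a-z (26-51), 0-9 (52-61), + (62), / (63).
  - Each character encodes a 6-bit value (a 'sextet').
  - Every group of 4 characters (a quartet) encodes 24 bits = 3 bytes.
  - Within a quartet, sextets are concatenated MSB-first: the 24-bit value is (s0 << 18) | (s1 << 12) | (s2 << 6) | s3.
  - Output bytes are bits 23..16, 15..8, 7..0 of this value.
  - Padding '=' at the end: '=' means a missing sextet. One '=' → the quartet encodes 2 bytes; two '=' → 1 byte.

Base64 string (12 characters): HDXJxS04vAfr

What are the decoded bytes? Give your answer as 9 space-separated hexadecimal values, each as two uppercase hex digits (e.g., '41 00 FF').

Answer: 1C 35 C9 C5 2D 38 BC 07 EB

Derivation:
After char 0 ('H'=7): chars_in_quartet=1 acc=0x7 bytes_emitted=0
After char 1 ('D'=3): chars_in_quartet=2 acc=0x1C3 bytes_emitted=0
After char 2 ('X'=23): chars_in_quartet=3 acc=0x70D7 bytes_emitted=0
After char 3 ('J'=9): chars_in_quartet=4 acc=0x1C35C9 -> emit 1C 35 C9, reset; bytes_emitted=3
After char 4 ('x'=49): chars_in_quartet=1 acc=0x31 bytes_emitted=3
After char 5 ('S'=18): chars_in_quartet=2 acc=0xC52 bytes_emitted=3
After char 6 ('0'=52): chars_in_quartet=3 acc=0x314B4 bytes_emitted=3
After char 7 ('4'=56): chars_in_quartet=4 acc=0xC52D38 -> emit C5 2D 38, reset; bytes_emitted=6
After char 8 ('v'=47): chars_in_quartet=1 acc=0x2F bytes_emitted=6
After char 9 ('A'=0): chars_in_quartet=2 acc=0xBC0 bytes_emitted=6
After char 10 ('f'=31): chars_in_quartet=3 acc=0x2F01F bytes_emitted=6
After char 11 ('r'=43): chars_in_quartet=4 acc=0xBC07EB -> emit BC 07 EB, reset; bytes_emitted=9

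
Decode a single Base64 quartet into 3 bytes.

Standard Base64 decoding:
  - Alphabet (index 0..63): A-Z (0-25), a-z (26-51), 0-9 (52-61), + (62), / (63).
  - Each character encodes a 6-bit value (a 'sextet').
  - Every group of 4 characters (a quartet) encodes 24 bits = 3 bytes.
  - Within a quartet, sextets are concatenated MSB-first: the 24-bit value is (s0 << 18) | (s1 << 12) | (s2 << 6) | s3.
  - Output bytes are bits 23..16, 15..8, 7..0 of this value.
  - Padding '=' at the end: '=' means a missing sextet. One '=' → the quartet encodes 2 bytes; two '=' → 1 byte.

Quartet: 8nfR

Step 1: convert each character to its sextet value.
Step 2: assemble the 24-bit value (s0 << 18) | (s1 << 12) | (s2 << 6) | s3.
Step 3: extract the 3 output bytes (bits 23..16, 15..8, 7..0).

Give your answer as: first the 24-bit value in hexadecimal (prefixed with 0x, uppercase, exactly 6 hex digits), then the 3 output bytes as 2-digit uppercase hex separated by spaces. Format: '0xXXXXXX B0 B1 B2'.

Answer: 0xF277D1 F2 77 D1

Derivation:
Sextets: 8=60, n=39, f=31, R=17
24-bit: (60<<18) | (39<<12) | (31<<6) | 17
      = 0xF00000 | 0x027000 | 0x0007C0 | 0x000011
      = 0xF277D1
Bytes: (v>>16)&0xFF=F2, (v>>8)&0xFF=77, v&0xFF=D1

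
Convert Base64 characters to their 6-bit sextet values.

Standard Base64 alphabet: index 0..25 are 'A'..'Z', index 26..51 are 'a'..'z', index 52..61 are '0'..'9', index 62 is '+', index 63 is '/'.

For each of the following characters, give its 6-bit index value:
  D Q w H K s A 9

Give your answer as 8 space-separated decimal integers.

Answer: 3 16 48 7 10 44 0 61

Derivation:
'D': A..Z range, ord('D') − ord('A') = 3
'Q': A..Z range, ord('Q') − ord('A') = 16
'w': a..z range, 26 + ord('w') − ord('a') = 48
'H': A..Z range, ord('H') − ord('A') = 7
'K': A..Z range, ord('K') − ord('A') = 10
's': a..z range, 26 + ord('s') − ord('a') = 44
'A': A..Z range, ord('A') − ord('A') = 0
'9': 0..9 range, 52 + ord('9') − ord('0') = 61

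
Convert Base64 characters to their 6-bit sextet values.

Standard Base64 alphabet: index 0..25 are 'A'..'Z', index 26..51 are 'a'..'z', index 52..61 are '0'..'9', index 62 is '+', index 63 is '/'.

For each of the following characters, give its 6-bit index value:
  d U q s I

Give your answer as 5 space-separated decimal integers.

Answer: 29 20 42 44 8

Derivation:
'd': a..z range, 26 + ord('d') − ord('a') = 29
'U': A..Z range, ord('U') − ord('A') = 20
'q': a..z range, 26 + ord('q') − ord('a') = 42
's': a..z range, 26 + ord('s') − ord('a') = 44
'I': A..Z range, ord('I') − ord('A') = 8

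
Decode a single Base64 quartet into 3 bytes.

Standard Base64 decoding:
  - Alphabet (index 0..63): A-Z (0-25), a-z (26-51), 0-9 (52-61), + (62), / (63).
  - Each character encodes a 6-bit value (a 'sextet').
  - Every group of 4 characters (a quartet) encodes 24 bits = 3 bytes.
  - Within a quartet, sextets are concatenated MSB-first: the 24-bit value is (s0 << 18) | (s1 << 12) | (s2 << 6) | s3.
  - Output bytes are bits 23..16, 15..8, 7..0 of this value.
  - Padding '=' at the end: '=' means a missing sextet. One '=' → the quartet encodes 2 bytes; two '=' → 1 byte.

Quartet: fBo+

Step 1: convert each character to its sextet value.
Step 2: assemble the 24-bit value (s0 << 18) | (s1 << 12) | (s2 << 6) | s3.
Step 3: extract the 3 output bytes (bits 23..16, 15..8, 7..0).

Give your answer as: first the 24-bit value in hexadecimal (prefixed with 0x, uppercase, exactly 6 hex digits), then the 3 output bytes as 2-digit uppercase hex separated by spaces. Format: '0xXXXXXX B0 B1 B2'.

Answer: 0x7C1A3E 7C 1A 3E

Derivation:
Sextets: f=31, B=1, o=40, +=62
24-bit: (31<<18) | (1<<12) | (40<<6) | 62
      = 0x7C0000 | 0x001000 | 0x000A00 | 0x00003E
      = 0x7C1A3E
Bytes: (v>>16)&0xFF=7C, (v>>8)&0xFF=1A, v&0xFF=3E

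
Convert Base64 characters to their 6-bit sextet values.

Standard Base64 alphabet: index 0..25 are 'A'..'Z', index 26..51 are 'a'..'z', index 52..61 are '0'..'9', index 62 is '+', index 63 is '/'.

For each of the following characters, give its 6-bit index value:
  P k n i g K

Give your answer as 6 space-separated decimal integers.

Answer: 15 36 39 34 32 10

Derivation:
'P': A..Z range, ord('P') − ord('A') = 15
'k': a..z range, 26 + ord('k') − ord('a') = 36
'n': a..z range, 26 + ord('n') − ord('a') = 39
'i': a..z range, 26 + ord('i') − ord('a') = 34
'g': a..z range, 26 + ord('g') − ord('a') = 32
'K': A..Z range, ord('K') − ord('A') = 10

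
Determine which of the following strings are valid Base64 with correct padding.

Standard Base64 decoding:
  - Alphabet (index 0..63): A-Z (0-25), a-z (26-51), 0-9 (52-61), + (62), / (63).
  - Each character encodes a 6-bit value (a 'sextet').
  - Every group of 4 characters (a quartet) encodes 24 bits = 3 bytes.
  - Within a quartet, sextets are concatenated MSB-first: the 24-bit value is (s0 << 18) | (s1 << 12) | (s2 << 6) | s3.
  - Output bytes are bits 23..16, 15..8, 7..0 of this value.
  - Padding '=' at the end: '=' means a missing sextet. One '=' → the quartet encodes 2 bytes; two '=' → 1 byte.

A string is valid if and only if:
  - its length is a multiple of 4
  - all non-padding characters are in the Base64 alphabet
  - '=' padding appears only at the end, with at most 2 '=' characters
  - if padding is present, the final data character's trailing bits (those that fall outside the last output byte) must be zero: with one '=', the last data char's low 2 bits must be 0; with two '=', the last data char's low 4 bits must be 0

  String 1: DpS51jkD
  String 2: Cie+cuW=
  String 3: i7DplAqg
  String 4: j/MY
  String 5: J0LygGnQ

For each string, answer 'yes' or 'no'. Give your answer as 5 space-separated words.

Answer: yes no yes yes yes

Derivation:
String 1: 'DpS51jkD' → valid
String 2: 'Cie+cuW=' → invalid (bad trailing bits)
String 3: 'i7DplAqg' → valid
String 4: 'j/MY' → valid
String 5: 'J0LygGnQ' → valid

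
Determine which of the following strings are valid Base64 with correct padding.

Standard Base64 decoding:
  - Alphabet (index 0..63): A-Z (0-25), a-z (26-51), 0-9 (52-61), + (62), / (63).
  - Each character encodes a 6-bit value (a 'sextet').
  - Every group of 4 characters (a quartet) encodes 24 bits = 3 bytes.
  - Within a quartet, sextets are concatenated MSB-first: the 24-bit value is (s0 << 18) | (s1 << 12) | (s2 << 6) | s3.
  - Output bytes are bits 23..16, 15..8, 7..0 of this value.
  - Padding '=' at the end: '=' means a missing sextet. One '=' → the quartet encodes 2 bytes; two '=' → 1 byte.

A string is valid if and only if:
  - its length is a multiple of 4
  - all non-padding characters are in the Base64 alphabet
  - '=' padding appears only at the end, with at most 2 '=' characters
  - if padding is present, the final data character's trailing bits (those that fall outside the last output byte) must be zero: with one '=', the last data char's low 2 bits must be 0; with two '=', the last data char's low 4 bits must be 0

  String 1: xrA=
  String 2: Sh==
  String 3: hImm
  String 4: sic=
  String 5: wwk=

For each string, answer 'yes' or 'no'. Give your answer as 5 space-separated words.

Answer: yes no yes yes yes

Derivation:
String 1: 'xrA=' → valid
String 2: 'Sh==' → invalid (bad trailing bits)
String 3: 'hImm' → valid
String 4: 'sic=' → valid
String 5: 'wwk=' → valid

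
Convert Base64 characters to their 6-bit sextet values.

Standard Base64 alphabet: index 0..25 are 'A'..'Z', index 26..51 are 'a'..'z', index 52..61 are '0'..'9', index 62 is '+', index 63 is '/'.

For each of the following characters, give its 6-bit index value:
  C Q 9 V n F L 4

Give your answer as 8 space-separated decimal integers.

Answer: 2 16 61 21 39 5 11 56

Derivation:
'C': A..Z range, ord('C') − ord('A') = 2
'Q': A..Z range, ord('Q') − ord('A') = 16
'9': 0..9 range, 52 + ord('9') − ord('0') = 61
'V': A..Z range, ord('V') − ord('A') = 21
'n': a..z range, 26 + ord('n') − ord('a') = 39
'F': A..Z range, ord('F') − ord('A') = 5
'L': A..Z range, ord('L') − ord('A') = 11
'4': 0..9 range, 52 + ord('4') − ord('0') = 56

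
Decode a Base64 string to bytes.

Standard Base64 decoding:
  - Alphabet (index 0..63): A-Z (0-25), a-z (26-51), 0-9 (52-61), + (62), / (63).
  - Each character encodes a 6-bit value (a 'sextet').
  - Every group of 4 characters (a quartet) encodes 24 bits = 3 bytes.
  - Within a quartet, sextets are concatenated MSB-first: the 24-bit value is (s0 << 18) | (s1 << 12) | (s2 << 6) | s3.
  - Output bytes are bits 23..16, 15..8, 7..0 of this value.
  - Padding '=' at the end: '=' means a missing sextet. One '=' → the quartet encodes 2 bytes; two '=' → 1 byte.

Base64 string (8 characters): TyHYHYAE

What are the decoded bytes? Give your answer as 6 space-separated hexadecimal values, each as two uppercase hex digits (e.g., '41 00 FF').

Answer: 4F 21 D8 1D 80 04

Derivation:
After char 0 ('T'=19): chars_in_quartet=1 acc=0x13 bytes_emitted=0
After char 1 ('y'=50): chars_in_quartet=2 acc=0x4F2 bytes_emitted=0
After char 2 ('H'=7): chars_in_quartet=3 acc=0x13C87 bytes_emitted=0
After char 3 ('Y'=24): chars_in_quartet=4 acc=0x4F21D8 -> emit 4F 21 D8, reset; bytes_emitted=3
After char 4 ('H'=7): chars_in_quartet=1 acc=0x7 bytes_emitted=3
After char 5 ('Y'=24): chars_in_quartet=2 acc=0x1D8 bytes_emitted=3
After char 6 ('A'=0): chars_in_quartet=3 acc=0x7600 bytes_emitted=3
After char 7 ('E'=4): chars_in_quartet=4 acc=0x1D8004 -> emit 1D 80 04, reset; bytes_emitted=6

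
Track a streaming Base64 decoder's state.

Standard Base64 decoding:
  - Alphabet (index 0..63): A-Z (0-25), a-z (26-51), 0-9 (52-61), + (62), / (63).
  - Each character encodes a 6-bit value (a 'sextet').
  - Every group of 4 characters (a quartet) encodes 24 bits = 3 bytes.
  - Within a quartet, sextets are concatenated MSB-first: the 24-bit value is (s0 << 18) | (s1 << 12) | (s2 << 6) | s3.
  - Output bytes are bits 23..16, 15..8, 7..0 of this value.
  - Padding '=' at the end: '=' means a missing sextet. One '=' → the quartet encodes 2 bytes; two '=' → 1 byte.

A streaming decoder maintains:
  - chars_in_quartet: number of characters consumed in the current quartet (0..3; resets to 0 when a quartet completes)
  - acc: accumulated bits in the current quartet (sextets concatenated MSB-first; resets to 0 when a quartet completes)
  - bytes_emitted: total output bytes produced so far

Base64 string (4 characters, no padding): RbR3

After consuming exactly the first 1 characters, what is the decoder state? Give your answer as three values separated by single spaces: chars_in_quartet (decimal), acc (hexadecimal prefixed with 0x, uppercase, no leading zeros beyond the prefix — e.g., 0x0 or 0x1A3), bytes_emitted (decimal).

Answer: 1 0x11 0

Derivation:
After char 0 ('R'=17): chars_in_quartet=1 acc=0x11 bytes_emitted=0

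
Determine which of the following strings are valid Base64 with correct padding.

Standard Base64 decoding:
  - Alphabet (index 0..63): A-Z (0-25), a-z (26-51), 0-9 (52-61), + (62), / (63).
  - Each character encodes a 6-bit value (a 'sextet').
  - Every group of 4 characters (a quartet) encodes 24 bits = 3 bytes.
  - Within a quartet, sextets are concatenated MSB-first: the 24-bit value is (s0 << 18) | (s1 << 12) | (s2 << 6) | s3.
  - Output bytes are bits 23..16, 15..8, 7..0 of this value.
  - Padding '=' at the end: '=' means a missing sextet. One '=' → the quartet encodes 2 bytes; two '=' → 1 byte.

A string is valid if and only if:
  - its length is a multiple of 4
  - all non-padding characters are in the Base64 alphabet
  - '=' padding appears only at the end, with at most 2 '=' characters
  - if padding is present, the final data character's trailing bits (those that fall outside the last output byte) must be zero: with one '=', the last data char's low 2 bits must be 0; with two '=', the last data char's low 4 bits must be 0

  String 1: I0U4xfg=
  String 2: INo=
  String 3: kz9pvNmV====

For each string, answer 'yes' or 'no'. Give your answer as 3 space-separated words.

String 1: 'I0U4xfg=' → valid
String 2: 'INo=' → valid
String 3: 'kz9pvNmV====' → invalid (4 pad chars (max 2))

Answer: yes yes no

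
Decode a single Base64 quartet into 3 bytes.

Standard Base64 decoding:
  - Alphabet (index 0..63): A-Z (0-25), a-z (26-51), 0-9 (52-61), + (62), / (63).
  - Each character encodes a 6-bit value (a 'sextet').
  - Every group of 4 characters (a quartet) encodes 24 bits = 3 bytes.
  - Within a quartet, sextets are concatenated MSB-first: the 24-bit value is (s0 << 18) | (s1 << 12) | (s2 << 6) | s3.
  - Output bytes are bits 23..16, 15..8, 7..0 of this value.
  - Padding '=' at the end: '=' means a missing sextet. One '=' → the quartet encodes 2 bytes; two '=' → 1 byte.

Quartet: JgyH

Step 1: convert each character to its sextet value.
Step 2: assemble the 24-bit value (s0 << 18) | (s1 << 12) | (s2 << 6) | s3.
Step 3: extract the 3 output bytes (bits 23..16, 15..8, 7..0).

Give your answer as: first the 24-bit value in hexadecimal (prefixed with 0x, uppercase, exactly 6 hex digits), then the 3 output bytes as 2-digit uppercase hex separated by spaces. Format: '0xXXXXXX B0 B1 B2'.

Answer: 0x260C87 26 0C 87

Derivation:
Sextets: J=9, g=32, y=50, H=7
24-bit: (9<<18) | (32<<12) | (50<<6) | 7
      = 0x240000 | 0x020000 | 0x000C80 | 0x000007
      = 0x260C87
Bytes: (v>>16)&0xFF=26, (v>>8)&0xFF=0C, v&0xFF=87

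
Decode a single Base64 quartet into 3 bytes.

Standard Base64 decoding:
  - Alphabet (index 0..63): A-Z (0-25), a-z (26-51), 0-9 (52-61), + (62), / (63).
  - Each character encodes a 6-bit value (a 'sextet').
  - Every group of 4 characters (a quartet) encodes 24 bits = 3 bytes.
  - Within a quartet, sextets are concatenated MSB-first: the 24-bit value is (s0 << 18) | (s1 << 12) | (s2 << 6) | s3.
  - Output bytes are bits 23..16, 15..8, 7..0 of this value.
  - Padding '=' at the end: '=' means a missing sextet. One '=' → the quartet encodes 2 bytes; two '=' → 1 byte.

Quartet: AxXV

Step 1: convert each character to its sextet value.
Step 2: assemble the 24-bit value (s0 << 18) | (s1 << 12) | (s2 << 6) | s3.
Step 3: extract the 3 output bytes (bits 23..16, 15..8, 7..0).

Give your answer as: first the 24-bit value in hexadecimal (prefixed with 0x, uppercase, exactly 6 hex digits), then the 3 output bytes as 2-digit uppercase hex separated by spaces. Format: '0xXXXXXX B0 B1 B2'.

Answer: 0x0315D5 03 15 D5

Derivation:
Sextets: A=0, x=49, X=23, V=21
24-bit: (0<<18) | (49<<12) | (23<<6) | 21
      = 0x000000 | 0x031000 | 0x0005C0 | 0x000015
      = 0x0315D5
Bytes: (v>>16)&0xFF=03, (v>>8)&0xFF=15, v&0xFF=D5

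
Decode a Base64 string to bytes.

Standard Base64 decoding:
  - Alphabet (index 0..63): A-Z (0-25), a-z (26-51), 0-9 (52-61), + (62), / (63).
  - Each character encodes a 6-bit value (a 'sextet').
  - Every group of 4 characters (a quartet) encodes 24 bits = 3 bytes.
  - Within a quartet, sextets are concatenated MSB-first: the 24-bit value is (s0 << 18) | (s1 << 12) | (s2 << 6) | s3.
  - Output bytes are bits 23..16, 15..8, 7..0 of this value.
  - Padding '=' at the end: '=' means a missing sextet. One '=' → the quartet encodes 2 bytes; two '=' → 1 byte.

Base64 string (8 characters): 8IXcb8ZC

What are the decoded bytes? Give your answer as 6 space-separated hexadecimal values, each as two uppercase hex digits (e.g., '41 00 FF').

Answer: F0 85 DC 6F C6 42

Derivation:
After char 0 ('8'=60): chars_in_quartet=1 acc=0x3C bytes_emitted=0
After char 1 ('I'=8): chars_in_quartet=2 acc=0xF08 bytes_emitted=0
After char 2 ('X'=23): chars_in_quartet=3 acc=0x3C217 bytes_emitted=0
After char 3 ('c'=28): chars_in_quartet=4 acc=0xF085DC -> emit F0 85 DC, reset; bytes_emitted=3
After char 4 ('b'=27): chars_in_quartet=1 acc=0x1B bytes_emitted=3
After char 5 ('8'=60): chars_in_quartet=2 acc=0x6FC bytes_emitted=3
After char 6 ('Z'=25): chars_in_quartet=3 acc=0x1BF19 bytes_emitted=3
After char 7 ('C'=2): chars_in_quartet=4 acc=0x6FC642 -> emit 6F C6 42, reset; bytes_emitted=6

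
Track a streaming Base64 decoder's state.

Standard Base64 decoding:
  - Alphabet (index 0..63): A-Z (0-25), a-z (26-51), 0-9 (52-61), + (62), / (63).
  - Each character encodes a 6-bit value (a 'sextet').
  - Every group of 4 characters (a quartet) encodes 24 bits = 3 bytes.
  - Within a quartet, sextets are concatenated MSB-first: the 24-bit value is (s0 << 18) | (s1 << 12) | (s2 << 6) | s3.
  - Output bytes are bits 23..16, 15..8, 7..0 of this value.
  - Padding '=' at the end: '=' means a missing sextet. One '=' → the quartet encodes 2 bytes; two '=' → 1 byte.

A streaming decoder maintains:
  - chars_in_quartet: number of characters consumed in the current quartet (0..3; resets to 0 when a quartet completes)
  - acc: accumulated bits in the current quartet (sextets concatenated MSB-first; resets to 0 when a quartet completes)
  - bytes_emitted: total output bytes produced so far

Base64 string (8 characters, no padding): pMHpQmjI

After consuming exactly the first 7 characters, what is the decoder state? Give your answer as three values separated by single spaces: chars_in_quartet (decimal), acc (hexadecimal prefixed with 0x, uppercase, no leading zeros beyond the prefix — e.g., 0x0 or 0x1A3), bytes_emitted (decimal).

Answer: 3 0x109A3 3

Derivation:
After char 0 ('p'=41): chars_in_quartet=1 acc=0x29 bytes_emitted=0
After char 1 ('M'=12): chars_in_quartet=2 acc=0xA4C bytes_emitted=0
After char 2 ('H'=7): chars_in_quartet=3 acc=0x29307 bytes_emitted=0
After char 3 ('p'=41): chars_in_quartet=4 acc=0xA4C1E9 -> emit A4 C1 E9, reset; bytes_emitted=3
After char 4 ('Q'=16): chars_in_quartet=1 acc=0x10 bytes_emitted=3
After char 5 ('m'=38): chars_in_quartet=2 acc=0x426 bytes_emitted=3
After char 6 ('j'=35): chars_in_quartet=3 acc=0x109A3 bytes_emitted=3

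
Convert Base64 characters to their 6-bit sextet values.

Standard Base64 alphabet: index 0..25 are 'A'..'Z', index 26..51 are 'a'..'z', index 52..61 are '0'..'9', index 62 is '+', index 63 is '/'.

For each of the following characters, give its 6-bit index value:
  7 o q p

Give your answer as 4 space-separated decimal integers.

'7': 0..9 range, 52 + ord('7') − ord('0') = 59
'o': a..z range, 26 + ord('o') − ord('a') = 40
'q': a..z range, 26 + ord('q') − ord('a') = 42
'p': a..z range, 26 + ord('p') − ord('a') = 41

Answer: 59 40 42 41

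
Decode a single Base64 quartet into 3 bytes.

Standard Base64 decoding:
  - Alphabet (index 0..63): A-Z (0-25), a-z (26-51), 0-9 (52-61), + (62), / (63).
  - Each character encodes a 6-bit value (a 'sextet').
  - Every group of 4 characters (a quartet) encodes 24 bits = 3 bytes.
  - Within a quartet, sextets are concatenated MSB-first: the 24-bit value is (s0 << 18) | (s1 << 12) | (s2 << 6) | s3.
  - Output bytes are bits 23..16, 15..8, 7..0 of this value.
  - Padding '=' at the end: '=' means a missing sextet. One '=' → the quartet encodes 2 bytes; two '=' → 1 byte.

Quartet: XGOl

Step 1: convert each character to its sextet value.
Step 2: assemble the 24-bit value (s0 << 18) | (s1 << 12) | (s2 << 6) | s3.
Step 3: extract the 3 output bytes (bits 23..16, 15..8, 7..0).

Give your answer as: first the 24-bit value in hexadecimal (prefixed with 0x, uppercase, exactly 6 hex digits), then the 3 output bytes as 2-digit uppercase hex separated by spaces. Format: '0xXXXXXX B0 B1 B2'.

Sextets: X=23, G=6, O=14, l=37
24-bit: (23<<18) | (6<<12) | (14<<6) | 37
      = 0x5C0000 | 0x006000 | 0x000380 | 0x000025
      = 0x5C63A5
Bytes: (v>>16)&0xFF=5C, (v>>8)&0xFF=63, v&0xFF=A5

Answer: 0x5C63A5 5C 63 A5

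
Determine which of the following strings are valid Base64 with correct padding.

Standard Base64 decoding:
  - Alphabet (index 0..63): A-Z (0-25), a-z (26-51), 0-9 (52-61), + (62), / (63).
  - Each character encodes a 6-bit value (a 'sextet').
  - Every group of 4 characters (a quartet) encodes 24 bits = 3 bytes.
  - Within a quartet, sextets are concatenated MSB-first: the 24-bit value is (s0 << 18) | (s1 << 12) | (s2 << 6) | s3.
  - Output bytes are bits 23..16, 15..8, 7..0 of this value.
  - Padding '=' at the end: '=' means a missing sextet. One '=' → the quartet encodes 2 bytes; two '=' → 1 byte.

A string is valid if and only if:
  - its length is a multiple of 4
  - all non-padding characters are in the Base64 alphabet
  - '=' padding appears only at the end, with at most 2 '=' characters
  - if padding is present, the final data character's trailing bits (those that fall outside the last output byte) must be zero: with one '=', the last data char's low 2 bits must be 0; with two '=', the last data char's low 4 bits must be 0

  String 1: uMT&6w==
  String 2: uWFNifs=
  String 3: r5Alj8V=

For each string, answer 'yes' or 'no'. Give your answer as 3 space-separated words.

String 1: 'uMT&6w==' → invalid (bad char(s): ['&'])
String 2: 'uWFNifs=' → valid
String 3: 'r5Alj8V=' → invalid (bad trailing bits)

Answer: no yes no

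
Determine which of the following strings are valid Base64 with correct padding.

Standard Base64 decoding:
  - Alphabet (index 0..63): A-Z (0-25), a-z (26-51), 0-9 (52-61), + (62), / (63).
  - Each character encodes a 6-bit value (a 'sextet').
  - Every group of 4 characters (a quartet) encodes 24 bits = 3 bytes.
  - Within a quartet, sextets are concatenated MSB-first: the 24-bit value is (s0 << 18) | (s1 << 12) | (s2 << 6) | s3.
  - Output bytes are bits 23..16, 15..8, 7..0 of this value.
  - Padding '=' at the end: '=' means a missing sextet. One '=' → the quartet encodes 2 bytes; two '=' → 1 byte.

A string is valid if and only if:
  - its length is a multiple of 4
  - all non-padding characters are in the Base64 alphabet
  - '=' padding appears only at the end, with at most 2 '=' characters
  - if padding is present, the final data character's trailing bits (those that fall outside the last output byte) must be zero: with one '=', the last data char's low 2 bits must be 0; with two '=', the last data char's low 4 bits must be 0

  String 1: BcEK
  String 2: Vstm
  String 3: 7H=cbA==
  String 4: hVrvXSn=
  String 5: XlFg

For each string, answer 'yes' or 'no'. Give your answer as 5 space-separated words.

String 1: 'BcEK' → valid
String 2: 'Vstm' → valid
String 3: '7H=cbA==' → invalid (bad char(s): ['=']; '=' in middle)
String 4: 'hVrvXSn=' → invalid (bad trailing bits)
String 5: 'XlFg' → valid

Answer: yes yes no no yes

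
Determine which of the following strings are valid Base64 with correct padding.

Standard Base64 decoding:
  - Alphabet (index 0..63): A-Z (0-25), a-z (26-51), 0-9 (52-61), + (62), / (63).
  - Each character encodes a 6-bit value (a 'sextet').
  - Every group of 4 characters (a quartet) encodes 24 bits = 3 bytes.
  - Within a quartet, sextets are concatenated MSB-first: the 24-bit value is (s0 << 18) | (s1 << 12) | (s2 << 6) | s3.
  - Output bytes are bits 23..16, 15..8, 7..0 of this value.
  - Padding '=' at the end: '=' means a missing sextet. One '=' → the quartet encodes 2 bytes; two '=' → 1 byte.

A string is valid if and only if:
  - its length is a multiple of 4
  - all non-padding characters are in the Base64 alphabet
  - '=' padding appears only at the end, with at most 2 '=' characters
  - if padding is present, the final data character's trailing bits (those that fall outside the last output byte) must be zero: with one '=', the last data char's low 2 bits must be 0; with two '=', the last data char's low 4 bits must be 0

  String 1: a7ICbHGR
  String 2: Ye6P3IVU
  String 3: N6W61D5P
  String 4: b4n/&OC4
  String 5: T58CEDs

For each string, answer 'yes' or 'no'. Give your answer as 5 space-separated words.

Answer: yes yes yes no no

Derivation:
String 1: 'a7ICbHGR' → valid
String 2: 'Ye6P3IVU' → valid
String 3: 'N6W61D5P' → valid
String 4: 'b4n/&OC4' → invalid (bad char(s): ['&'])
String 5: 'T58CEDs' → invalid (len=7 not mult of 4)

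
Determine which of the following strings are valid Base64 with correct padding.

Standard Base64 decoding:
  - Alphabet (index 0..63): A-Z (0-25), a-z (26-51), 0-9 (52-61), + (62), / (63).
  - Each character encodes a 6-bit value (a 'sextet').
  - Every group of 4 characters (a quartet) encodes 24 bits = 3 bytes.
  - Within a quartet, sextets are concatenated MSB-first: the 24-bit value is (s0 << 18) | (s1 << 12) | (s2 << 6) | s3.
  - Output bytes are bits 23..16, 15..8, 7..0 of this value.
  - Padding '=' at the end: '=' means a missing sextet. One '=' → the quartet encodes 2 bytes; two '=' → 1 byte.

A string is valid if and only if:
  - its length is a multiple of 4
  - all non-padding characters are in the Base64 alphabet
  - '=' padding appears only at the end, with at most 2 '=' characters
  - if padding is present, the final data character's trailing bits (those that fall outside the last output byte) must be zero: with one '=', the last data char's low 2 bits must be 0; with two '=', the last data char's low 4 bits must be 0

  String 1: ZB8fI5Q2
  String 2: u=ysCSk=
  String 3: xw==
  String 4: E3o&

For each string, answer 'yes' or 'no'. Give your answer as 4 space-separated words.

String 1: 'ZB8fI5Q2' → valid
String 2: 'u=ysCSk=' → invalid (bad char(s): ['=']; '=' in middle)
String 3: 'xw==' → valid
String 4: 'E3o&' → invalid (bad char(s): ['&'])

Answer: yes no yes no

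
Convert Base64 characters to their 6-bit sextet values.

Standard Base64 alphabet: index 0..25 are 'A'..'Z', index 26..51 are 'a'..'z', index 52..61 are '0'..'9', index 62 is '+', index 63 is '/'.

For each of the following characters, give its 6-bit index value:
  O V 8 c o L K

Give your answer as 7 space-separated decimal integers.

'O': A..Z range, ord('O') − ord('A') = 14
'V': A..Z range, ord('V') − ord('A') = 21
'8': 0..9 range, 52 + ord('8') − ord('0') = 60
'c': a..z range, 26 + ord('c') − ord('a') = 28
'o': a..z range, 26 + ord('o') − ord('a') = 40
'L': A..Z range, ord('L') − ord('A') = 11
'K': A..Z range, ord('K') − ord('A') = 10

Answer: 14 21 60 28 40 11 10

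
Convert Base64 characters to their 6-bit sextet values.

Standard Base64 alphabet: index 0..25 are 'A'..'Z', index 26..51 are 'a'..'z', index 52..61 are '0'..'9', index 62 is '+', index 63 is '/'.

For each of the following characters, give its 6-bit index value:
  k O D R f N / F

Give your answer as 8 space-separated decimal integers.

'k': a..z range, 26 + ord('k') − ord('a') = 36
'O': A..Z range, ord('O') − ord('A') = 14
'D': A..Z range, ord('D') − ord('A') = 3
'R': A..Z range, ord('R') − ord('A') = 17
'f': a..z range, 26 + ord('f') − ord('a') = 31
'N': A..Z range, ord('N') − ord('A') = 13
'/': index 63
'F': A..Z range, ord('F') − ord('A') = 5

Answer: 36 14 3 17 31 13 63 5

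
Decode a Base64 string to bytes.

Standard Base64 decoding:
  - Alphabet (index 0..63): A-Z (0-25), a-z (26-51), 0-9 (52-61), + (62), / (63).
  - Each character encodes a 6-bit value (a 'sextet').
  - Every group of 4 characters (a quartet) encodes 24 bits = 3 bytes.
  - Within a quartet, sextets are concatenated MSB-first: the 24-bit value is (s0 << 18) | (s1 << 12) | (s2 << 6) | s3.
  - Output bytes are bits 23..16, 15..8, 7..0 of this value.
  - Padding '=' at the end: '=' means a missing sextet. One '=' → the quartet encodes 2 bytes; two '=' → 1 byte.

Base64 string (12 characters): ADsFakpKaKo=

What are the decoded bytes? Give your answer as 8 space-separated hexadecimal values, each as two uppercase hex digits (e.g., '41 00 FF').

Answer: 00 3B 05 6A 4A 4A 68 AA

Derivation:
After char 0 ('A'=0): chars_in_quartet=1 acc=0x0 bytes_emitted=0
After char 1 ('D'=3): chars_in_quartet=2 acc=0x3 bytes_emitted=0
After char 2 ('s'=44): chars_in_quartet=3 acc=0xEC bytes_emitted=0
After char 3 ('F'=5): chars_in_quartet=4 acc=0x3B05 -> emit 00 3B 05, reset; bytes_emitted=3
After char 4 ('a'=26): chars_in_quartet=1 acc=0x1A bytes_emitted=3
After char 5 ('k'=36): chars_in_quartet=2 acc=0x6A4 bytes_emitted=3
After char 6 ('p'=41): chars_in_quartet=3 acc=0x1A929 bytes_emitted=3
After char 7 ('K'=10): chars_in_quartet=4 acc=0x6A4A4A -> emit 6A 4A 4A, reset; bytes_emitted=6
After char 8 ('a'=26): chars_in_quartet=1 acc=0x1A bytes_emitted=6
After char 9 ('K'=10): chars_in_quartet=2 acc=0x68A bytes_emitted=6
After char 10 ('o'=40): chars_in_quartet=3 acc=0x1A2A8 bytes_emitted=6
Padding '=': partial quartet acc=0x1A2A8 -> emit 68 AA; bytes_emitted=8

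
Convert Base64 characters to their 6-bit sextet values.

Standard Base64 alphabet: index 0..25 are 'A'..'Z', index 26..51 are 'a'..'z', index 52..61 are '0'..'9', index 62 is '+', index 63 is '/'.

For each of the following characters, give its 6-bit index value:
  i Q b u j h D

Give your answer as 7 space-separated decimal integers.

Answer: 34 16 27 46 35 33 3

Derivation:
'i': a..z range, 26 + ord('i') − ord('a') = 34
'Q': A..Z range, ord('Q') − ord('A') = 16
'b': a..z range, 26 + ord('b') − ord('a') = 27
'u': a..z range, 26 + ord('u') − ord('a') = 46
'j': a..z range, 26 + ord('j') − ord('a') = 35
'h': a..z range, 26 + ord('h') − ord('a') = 33
'D': A..Z range, ord('D') − ord('A') = 3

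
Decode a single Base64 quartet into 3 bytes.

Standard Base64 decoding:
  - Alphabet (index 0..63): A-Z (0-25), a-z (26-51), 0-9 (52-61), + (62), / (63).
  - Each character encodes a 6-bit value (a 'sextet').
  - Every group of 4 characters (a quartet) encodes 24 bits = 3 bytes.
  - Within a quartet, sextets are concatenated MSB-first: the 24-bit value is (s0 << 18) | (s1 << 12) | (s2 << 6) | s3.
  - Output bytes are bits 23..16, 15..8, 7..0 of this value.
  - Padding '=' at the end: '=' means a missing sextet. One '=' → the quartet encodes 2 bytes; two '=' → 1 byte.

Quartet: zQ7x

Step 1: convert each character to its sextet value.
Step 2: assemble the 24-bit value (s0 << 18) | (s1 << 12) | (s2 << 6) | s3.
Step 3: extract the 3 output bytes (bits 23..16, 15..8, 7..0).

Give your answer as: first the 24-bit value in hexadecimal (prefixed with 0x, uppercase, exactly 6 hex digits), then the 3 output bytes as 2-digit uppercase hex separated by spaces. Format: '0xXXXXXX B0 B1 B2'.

Answer: 0xCD0EF1 CD 0E F1

Derivation:
Sextets: z=51, Q=16, 7=59, x=49
24-bit: (51<<18) | (16<<12) | (59<<6) | 49
      = 0xCC0000 | 0x010000 | 0x000EC0 | 0x000031
      = 0xCD0EF1
Bytes: (v>>16)&0xFF=CD, (v>>8)&0xFF=0E, v&0xFF=F1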